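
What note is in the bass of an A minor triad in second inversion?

A minor is A–C–E. Second inversion places the fifth in the bass: E.

E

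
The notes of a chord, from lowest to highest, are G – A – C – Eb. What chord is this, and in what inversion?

The distinct note names are G, A, C, Eb. Stacked in thirds they read A–C–Eb–G, which is a half-diminished seventh chord on A.
The lowest note is G, the seventh of the chord, so this is third inversion (figured bass 4/2).

A half-diminished seventh, third inversion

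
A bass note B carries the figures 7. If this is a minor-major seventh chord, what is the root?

B

The figures 7 mean the root of the chord is in the bass. If B is the root of a minor-major seventh chord, the root is B (chord tones B–D–F#–A#).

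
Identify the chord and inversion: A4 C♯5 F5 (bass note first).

F augmented, first inversion

Reducing to letter names: A, C#, F. These stack in thirds as F–A–C# — an F augmented triad.
A is the third of F augmented; third in the bass means first inversion (figured bass 6).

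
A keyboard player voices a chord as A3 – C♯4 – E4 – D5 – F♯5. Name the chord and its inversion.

Reducing to letter names: A, C#, E, D, F#. These stack in thirds as D–F#–A–C#–E — a D major ninth chord.
The lowest note is A, the fifth of the chord, so this is second inversion.

D major ninth, second inversion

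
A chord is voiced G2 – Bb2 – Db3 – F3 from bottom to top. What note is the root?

G, Bb, Db, F are the tones of a G half-diminished seventh chord (G–Bb–Db–F), making G the root.

G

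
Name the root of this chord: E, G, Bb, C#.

E, G, Bb, C# are the tones of a C# diminished seventh chord (C#–E–G–Bb), making C# the root.

C#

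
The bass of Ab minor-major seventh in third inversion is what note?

G

Ab minor-major seventh is Ab–Cb–Eb–G. Third inversion places the seventh in the bass: G.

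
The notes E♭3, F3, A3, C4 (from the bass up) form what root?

F

Eb, F, A, C are the tones of an F dominant seventh chord (F–A–C–Eb), making F the root.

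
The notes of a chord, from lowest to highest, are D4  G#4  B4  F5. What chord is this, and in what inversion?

G# diminished seventh, second inversion

The distinct note names are D, G#, B, F. Stacked in thirds they read G#–B–D–F, which is a diminished seventh chord on G#.
D is the fifth of G# diminished seventh; fifth in the bass means second inversion (figured bass 4/3).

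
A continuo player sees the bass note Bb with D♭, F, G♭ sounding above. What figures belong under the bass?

6/5

The notes Bb, Db, F, Gb stack in thirds as Gb–Bb–Db–F — a Gb major seventh chord. The bass Bb is the third, so this is first inversion: figured 6/5.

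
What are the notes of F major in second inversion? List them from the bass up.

C, F, A

The chord tones are F–A–C. With the fifth (C) lowest for second inversion: C, F, A.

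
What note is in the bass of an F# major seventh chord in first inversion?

In first inversion the third is lowest. For F# major seventh (F#–A#–C#–E#) that is A#.

A#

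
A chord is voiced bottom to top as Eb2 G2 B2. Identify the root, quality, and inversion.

Eb augmented, root position

The distinct note names are Eb, G, B. Stacked in thirds they read Eb–G–B, which is an augmented triad on Eb.
The lowest note is Eb, the root of the chord, so this is root position (figured bass 5/3).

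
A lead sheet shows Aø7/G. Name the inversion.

Aø7/G means A half-diminished seventh with G in the bass. G is the seventh of A half-diminished seventh (A–C–Eb–G), so this is third inversion.

third inversion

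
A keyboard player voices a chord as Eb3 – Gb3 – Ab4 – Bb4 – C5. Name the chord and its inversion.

Ab dominant ninth, second inversion

The pitch classes Eb, Gb, Ab, Bb, C arrange in thirds as Ab–C–Eb–Gb–Bb: an Ab dominant ninth chord.
With the fifth (Eb) in the bass, the chord is in second inversion.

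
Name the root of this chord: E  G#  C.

C

E, G#, C are the tones of a C augmented triad (C–E–G#), making C the root.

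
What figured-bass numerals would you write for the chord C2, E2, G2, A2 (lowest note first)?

6/5

The notes C, E, G, A stack in thirds as A–C–E–G — an A minor seventh chord. The bass C is the third, so this is first inversion: figured 6/5.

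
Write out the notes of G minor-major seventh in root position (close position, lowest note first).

G, Bb, D, F#

G minor-major seventh is G–Bb–D–F#. Root position puts the root (G) in the bass, with the remaining tones above: G, Bb, D, F#.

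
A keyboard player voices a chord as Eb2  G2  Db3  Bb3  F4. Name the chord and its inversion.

Eb dominant ninth, root position

The distinct note names are Eb, G, Db, Bb, F. Stacked in thirds they read Eb–G–Bb–Db–F, which is a dominant ninth chord on Eb.
Eb is the root of Eb dominant ninth; root in the bass means root position.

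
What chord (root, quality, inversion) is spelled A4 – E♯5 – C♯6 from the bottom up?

The distinct note names are A, E#, C#. Stacked in thirds they read A–C#–E#, which is an augmented triad on A.
A is the root of A augmented; root in the bass means root position (figured bass 5/3).

A augmented, root position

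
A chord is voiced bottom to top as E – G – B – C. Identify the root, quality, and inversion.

The distinct note names are E, G, B, C. Stacked in thirds they read C–E–G–B, which is a major seventh chord on C.
The lowest note is E, the third of the chord, so this is first inversion (figured bass 6/5).

C major seventh, first inversion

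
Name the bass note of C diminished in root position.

C

The root of C diminished (C–Eb–Gb) is C; that is the bass in root position.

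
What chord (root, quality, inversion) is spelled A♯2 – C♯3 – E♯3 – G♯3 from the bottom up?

A# minor seventh, root position

The distinct note names are A#, C#, E#, G#. Stacked in thirds they read A#–C#–E#–G#, which is a minor seventh chord on A#.
A# is the root of A# minor seventh; root in the bass means root position (figured bass 7).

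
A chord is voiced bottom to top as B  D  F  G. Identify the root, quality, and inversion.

G dominant seventh, first inversion

Reducing to letter names: B, D, F, G. These stack in thirds as G–B–D–F — a G dominant seventh chord.
The lowest note is B, the third of the chord, so this is first inversion (figured bass 6/5).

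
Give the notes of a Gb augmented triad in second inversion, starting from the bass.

D, Gb, Bb

Spelling Gb augmented: Gb–Bb–D. In second inversion the fifth is bass, giving D, Gb, Bb from the bottom.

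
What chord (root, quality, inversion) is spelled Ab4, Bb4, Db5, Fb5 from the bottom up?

Bb half-diminished seventh, third inversion

Reducing to letter names: Ab, Bb, Db, Fb. These stack in thirds as Bb–Db–Fb–Ab — a Bb half-diminished seventh chord.
Ab is the seventh of Bb half-diminished seventh; seventh in the bass means third inversion (figured bass 4/2).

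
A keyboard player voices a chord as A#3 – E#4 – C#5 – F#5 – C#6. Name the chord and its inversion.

F# major seventh, first inversion

Reducing to letter names: A#, E#, C#, F#. These stack in thirds as F#–A#–C#–E# — an F# major seventh chord.
The lowest note is A#, the third of the chord, so this is first inversion (figured bass 6/5).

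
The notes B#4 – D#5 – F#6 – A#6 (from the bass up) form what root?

B#

Reordering B#, D#, F#, A# into stacked thirds gives B#–D#–F#–A#; the bottom of that stack, B#, is the root.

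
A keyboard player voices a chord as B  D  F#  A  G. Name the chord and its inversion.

The pitch classes B, D, F#, A, G arrange in thirds as G–B–D–F#–A: a G major ninth chord.
The lowest note is B, the third of the chord, so this is first inversion.

G major ninth, first inversion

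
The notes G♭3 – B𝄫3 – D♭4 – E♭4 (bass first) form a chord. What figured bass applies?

6/5

The notes Gb, Bbb, Db, Eb stack in thirds as Eb–Gb–Bbb–Db — an Eb half-diminished seventh chord. The bass Gb is the third, so this is first inversion: figured 6/5.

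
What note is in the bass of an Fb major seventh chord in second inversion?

Cb

Fb major seventh is Fb–Ab–Cb–Eb. Second inversion places the fifth in the bass: Cb.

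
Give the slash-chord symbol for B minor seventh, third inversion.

Bm7/A

Third inversion of B minor seventh has the seventh (A) in the bass. As a slash chord: Bm7/A.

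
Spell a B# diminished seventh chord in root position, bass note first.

B#, D#, F#, A

Spelling B# diminished seventh: B#–D#–F#–A. In root position the root is bass, giving B#, D#, F#, A from the bottom.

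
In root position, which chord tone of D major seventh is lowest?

D

The root of D major seventh (D–F#–A–C#) is D; that is the bass in root position.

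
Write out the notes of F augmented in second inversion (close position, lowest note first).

C#, F, A

The chord tones are F–A–C#. With the fifth (C#) lowest for second inversion: C#, F, A.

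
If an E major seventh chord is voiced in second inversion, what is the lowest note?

B

In second inversion the fifth is lowest. For E major seventh (E–G#–B–D#) that is B.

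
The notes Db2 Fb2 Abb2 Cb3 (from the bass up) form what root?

Reordering Db, Fb, Abb, Cb into stacked thirds gives Db–Fb–Abb–Cb; the bottom of that stack, Db, is the root.

Db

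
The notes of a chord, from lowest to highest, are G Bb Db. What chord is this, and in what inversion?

G diminished, root position

The distinct note names are G, Bb, Db. Stacked in thirds they read G–Bb–Db, which is a diminished triad on G.
G is the root of G diminished; root in the bass means root position (figured bass 5/3).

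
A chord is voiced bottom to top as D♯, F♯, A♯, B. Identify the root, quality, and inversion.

B major seventh, first inversion

The pitch classes D#, F#, A#, B arrange in thirds as B–D#–F#–A#: a B major seventh chord.
D# is the third of B major seventh; third in the bass means first inversion (figured bass 6/5).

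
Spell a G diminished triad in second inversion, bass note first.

The chord tones are G–Bb–Db. With the fifth (Db) lowest for second inversion: Db, G, Bb.

Db, G, Bb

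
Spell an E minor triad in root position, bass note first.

E minor is E–G–B. Root position puts the root (E) in the bass, with the remaining tones above: E, G, B.

E, G, B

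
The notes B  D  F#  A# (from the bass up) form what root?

B

B, D, F#, A# are the tones of a B minor-major seventh chord (B–D–F#–A#), making B the root.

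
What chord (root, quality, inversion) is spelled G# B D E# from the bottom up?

E# diminished seventh, first inversion

Reducing to letter names: G#, B, D, E#. These stack in thirds as E#–G#–B–D — an E# diminished seventh chord.
G# is the third of E# diminished seventh; third in the bass means first inversion (figured bass 6/5).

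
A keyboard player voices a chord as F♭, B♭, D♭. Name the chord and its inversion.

Bb diminished, second inversion

Reducing to letter names: Fb, Bb, Db. These stack in thirds as Bb–Db–Fb — a Bb diminished triad.
Fb is the fifth of Bb diminished; fifth in the bass means second inversion (figured bass 6/4).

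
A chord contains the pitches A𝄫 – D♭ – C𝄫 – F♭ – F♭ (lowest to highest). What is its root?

Db

Abb, Db, Cbb, Fb are the tones of a Db diminished seventh chord (Db–Fb–Abb–Cbb), making Db the root.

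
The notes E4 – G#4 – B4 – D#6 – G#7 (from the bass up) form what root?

E

E, G#, B, D# are the tones of an E major seventh chord (E–G#–B–D#), making E the root.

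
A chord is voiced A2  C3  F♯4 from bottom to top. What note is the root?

F#

Reordering A, C, F# into stacked thirds gives F#–A–C; the bottom of that stack, F#, is the root.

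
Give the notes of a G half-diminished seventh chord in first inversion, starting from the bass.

Bb, Db, F, G

Spelling G half-diminished seventh: G–Bb–Db–F. In first inversion the third is bass, giving Bb, Db, F, G from the bottom.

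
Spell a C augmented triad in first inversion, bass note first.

The chord tones are C–E–G#. With the third (E) lowest for first inversion: E, G#, C.

E, G#, C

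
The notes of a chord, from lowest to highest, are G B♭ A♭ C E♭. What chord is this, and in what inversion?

Ab major ninth, third inversion

The pitch classes G, Bb, Ab, C, Eb arrange in thirds as Ab–C–Eb–G–Bb: an Ab major ninth chord.
G is the seventh of Ab major ninth; seventh in the bass means third inversion.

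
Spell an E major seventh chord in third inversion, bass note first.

D#, E, G#, B

Spelling E major seventh: E–G#–B–D#. In third inversion the seventh is bass, giving D#, E, G#, B from the bottom.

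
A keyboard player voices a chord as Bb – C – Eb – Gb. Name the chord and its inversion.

C half-diminished seventh, third inversion

The distinct note names are Bb, C, Eb, Gb. Stacked in thirds they read C–Eb–Gb–Bb, which is a half-diminished seventh chord on C.
With the seventh (Bb) in the bass, the chord is in third inversion (figured bass 4/2).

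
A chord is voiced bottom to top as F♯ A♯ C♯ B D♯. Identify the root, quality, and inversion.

The pitch classes F#, A#, C#, B, D# arrange in thirds as B–D#–F#–A#–C#: a B major ninth chord.
F# is the fifth of B major ninth; fifth in the bass means second inversion.

B major ninth, second inversion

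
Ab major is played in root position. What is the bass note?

Ab

In root position the root is lowest. For Ab major (Ab–C–Eb) that is Ab.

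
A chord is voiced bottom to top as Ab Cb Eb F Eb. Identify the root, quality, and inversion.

F half-diminished seventh, first inversion

Reducing to letter names: Ab, Cb, Eb, F. These stack in thirds as F–Ab–Cb–Eb — an F half-diminished seventh chord.
The lowest note is Ab, the third of the chord, so this is first inversion (figured bass 6/5).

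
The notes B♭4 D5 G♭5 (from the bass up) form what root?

Bb, D, Gb are the tones of a Gb augmented triad (Gb–Bb–D), making Gb the root.

Gb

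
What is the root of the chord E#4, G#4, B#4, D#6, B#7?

E#

The distinct letter names are E#, G#, B#, D#. Arranged as a stack of thirds they read E#–G#–B#–D#, so E# is the root (an E# minor seventh chord).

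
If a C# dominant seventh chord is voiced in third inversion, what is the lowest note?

B

C# dominant seventh is C#–E#–G#–B. Third inversion places the seventh in the bass: B.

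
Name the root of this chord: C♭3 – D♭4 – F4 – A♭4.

Cb, Db, F, Ab are the tones of a Db dominant seventh chord (Db–F–Ab–Cb), making Db the root.

Db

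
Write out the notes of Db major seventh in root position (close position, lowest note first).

Db major seventh is Db–F–Ab–C. Root position puts the root (Db) in the bass, with the remaining tones above: Db, F, Ab, C.

Db, F, Ab, C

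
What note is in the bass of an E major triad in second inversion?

B

E major is E–G#–B. Second inversion places the fifth in the bass: B.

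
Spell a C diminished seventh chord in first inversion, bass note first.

Eb, Gb, Bbb, C

The chord tones are C–Eb–Gb–Bbb. With the third (Eb) lowest for first inversion: Eb, Gb, Bbb, C.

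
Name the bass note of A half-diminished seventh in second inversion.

Eb

A half-diminished seventh is A–C–Eb–G. Second inversion places the fifth in the bass: Eb.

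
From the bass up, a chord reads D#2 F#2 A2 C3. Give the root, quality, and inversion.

The distinct note names are D#, F#, A, C. Stacked in thirds they read D#–F#–A–C, which is a diminished seventh chord on D#.
With the root (D#) in the bass, the chord is in root position (figured bass 7).

D# diminished seventh, root position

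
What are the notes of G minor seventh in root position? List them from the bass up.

The chord tones are G–Bb–D–F. With the root (G) lowest for root position: G, Bb, D, F.

G, Bb, D, F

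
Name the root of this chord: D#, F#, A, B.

D#, F#, A, B are the tones of a B dominant seventh chord (B–D#–F#–A), making B the root.

B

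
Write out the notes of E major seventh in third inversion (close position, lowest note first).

E major seventh is E–G#–B–D#. Third inversion puts the seventh (D#) in the bass, with the remaining tones above: D#, E, G#, B.

D#, E, G#, B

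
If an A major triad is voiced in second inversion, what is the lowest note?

In second inversion the fifth is lowest. For A major (A–C#–E) that is E.

E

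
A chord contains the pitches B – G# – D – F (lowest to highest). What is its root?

The distinct letter names are B, G#, D, F. Arranged as a stack of thirds they read G#–B–D–F, so G# is the root (a G# diminished seventh chord).

G#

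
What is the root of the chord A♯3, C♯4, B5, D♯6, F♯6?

Reordering A#, C#, B, D#, F# into stacked thirds gives B–D#–F#–A#–C#; the bottom of that stack, B, is the root.

B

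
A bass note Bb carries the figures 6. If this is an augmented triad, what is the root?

Gb

The figures 6 mean the third of the chord is in the bass. If Bb is the third of an augmented triad, the root is Gb (chord tones Gb–Bb–D).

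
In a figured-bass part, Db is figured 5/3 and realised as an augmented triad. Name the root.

The figures 5/3 mean the root of the chord is in the bass. If Db is the root of an augmented triad, the root is Db (chord tones Db–F–A).

Db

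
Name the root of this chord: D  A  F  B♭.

Bb

D, A, F, Bb are the tones of a Bb major seventh chord (Bb–D–F–A), making Bb the root.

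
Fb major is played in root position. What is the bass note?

Fb

Fb major is Fb–Ab–Cb. Root position places the root in the bass: Fb.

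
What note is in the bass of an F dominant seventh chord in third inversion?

Eb

In third inversion the seventh is lowest. For F dominant seventh (F–A–C–Eb) that is Eb.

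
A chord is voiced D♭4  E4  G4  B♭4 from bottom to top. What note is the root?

E

The distinct letter names are Db, E, G, Bb. Arranged as a stack of thirds they read E–G–Bb–Db, so E is the root (an E diminished seventh chord).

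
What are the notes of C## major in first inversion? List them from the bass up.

Spelling C## major: C##–E##–G##. In first inversion the third is bass, giving E##, G##, C## from the bottom.

E##, G##, C##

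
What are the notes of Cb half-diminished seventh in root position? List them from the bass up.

Cb, Ebb, Gbb, Bbb

Spelling Cb half-diminished seventh: Cb–Ebb–Gbb–Bbb. In root position the root is bass, giving Cb, Ebb, Gbb, Bbb from the bottom.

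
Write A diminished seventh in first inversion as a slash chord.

First inversion of A diminished seventh has the third (C) in the bass. As a slash chord: Adim7/C.

Adim7/C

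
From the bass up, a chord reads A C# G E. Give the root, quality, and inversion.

A dominant seventh, root position

Reducing to letter names: A, C#, G, E. These stack in thirds as A–C#–E–G — an A dominant seventh chord.
With the root (A) in the bass, the chord is in root position (figured bass 7).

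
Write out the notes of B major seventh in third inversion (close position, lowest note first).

B major seventh is B–D#–F#–A#. Third inversion puts the seventh (A#) in the bass, with the remaining tones above: A#, B, D#, F#.

A#, B, D#, F#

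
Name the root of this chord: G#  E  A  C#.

A

The distinct letter names are G#, E, A, C#. Arranged as a stack of thirds they read A–C#–E–G#, so A is the root (an A major seventh chord).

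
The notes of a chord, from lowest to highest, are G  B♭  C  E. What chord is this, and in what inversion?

Reducing to letter names: G, Bb, C, E. These stack in thirds as C–E–G–Bb — a C dominant seventh chord.
With the fifth (G) in the bass, the chord is in second inversion (figured bass 4/3).

C dominant seventh, second inversion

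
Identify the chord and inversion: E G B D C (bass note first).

C major ninth, first inversion

The pitch classes E, G, B, D, C arrange in thirds as C–E–G–B–D: a C major ninth chord.
With the third (E) in the bass, the chord is in first inversion.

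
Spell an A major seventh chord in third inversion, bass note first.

G#, A, C#, E

Spelling A major seventh: A–C#–E–G#. In third inversion the seventh is bass, giving G#, A, C#, E from the bottom.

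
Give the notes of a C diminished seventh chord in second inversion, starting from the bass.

C diminished seventh is C–Eb–Gb–Bbb. Second inversion puts the fifth (Gb) in the bass, with the remaining tones above: Gb, Bbb, C, Eb.

Gb, Bbb, C, Eb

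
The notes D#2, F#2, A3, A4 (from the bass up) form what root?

D#, F#, A are the tones of a D# diminished triad (D#–F#–A), making D# the root.

D#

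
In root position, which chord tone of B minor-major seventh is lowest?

B minor-major seventh is B–D–F#–A#. Root position places the root in the bass: B.

B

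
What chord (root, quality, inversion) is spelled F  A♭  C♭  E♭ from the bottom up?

The distinct note names are F, Ab, Cb, Eb. Stacked in thirds they read F–Ab–Cb–Eb, which is a half-diminished seventh chord on F.
With the root (F) in the bass, the chord is in root position (figured bass 7).

F half-diminished seventh, root position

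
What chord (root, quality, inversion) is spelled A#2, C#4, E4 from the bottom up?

A# diminished, root position

The distinct note names are A#, C#, E. Stacked in thirds they read A#–C#–E, which is a diminished triad on A#.
With the root (A#) in the bass, the chord is in root position (figured bass 5/3).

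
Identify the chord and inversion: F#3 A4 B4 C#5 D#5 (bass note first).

B dominant ninth, second inversion

The pitch classes F#, A, B, C#, D# arrange in thirds as B–D#–F#–A–C#: a B dominant ninth chord.
With the fifth (F#) in the bass, the chord is in second inversion.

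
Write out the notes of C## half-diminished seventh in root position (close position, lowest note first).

C##, E#, G#, B#

Spelling C## half-diminished seventh: C##–E#–G#–B#. In root position the root is bass, giving C##, E#, G#, B# from the bottom.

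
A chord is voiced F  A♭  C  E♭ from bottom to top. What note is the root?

Reordering F, Ab, C, Eb into stacked thirds gives F–Ab–C–Eb; the bottom of that stack, F, is the root.

F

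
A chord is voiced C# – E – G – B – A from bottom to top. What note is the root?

A

The distinct letter names are C#, E, G, B, A. Arranged as a stack of thirds they read A–C#–E–G–B, so A is the root (an A dominant ninth chord).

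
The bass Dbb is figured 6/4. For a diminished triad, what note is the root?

Gb

The figures 6/4 mean the fifth of the chord is in the bass. If Dbb is the fifth of a diminished triad, the root is Gb (chord tones Gb–Bbb–Dbb).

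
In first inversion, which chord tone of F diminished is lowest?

Ab

In first inversion the third is lowest. For F diminished (F–Ab–Cb) that is Ab.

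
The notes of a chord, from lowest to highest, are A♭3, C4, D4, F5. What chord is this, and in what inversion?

D half-diminished seventh, second inversion

The pitch classes Ab, C, D, F arrange in thirds as D–F–Ab–C: a D half-diminished seventh chord.
With the fifth (Ab) in the bass, the chord is in second inversion (figured bass 4/3).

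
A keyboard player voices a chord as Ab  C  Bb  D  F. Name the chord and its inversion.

The pitch classes Ab, C, Bb, D, F arrange in thirds as Bb–D–F–Ab–C: a Bb dominant ninth chord.
The lowest note is Ab, the seventh of the chord, so this is third inversion.

Bb dominant ninth, third inversion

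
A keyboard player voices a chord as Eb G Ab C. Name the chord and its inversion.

Ab major seventh, second inversion

The pitch classes Eb, G, Ab, C arrange in thirds as Ab–C–Eb–G: an Ab major seventh chord.
The lowest note is Eb, the fifth of the chord, so this is second inversion (figured bass 4/3).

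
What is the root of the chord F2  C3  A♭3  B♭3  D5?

F, C, Ab, Bb, D are the tones of a Bb dominant ninth chord (Bb–D–F–Ab–C), making Bb the root.

Bb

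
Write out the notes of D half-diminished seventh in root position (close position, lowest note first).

The chord tones are D–F–Ab–C. With the root (D) lowest for root position: D, F, Ab, C.

D, F, Ab, C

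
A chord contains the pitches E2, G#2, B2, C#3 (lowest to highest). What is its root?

The distinct letter names are E, G#, B, C#. Arranged as a stack of thirds they read C#–E–G#–B, so C# is the root (a C# minor seventh chord).

C#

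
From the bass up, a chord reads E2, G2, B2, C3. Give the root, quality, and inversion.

Reducing to letter names: E, G, B, C. These stack in thirds as C–E–G–B — a C major seventh chord.
The lowest note is E, the third of the chord, so this is first inversion (figured bass 6/5).

C major seventh, first inversion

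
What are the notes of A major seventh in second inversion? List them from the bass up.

E, G#, A, C#

Spelling A major seventh: A–C#–E–G#. In second inversion the fifth is bass, giving E, G#, A, C# from the bottom.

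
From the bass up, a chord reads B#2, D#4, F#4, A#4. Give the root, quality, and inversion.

Reducing to letter names: B#, D#, F#, A#. These stack in thirds as B#–D#–F#–A# — a B# half-diminished seventh chord.
With the root (B#) in the bass, the chord is in root position (figured bass 7).

B# half-diminished seventh, root position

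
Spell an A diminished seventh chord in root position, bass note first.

A, C, Eb, Gb

The chord tones are A–C–Eb–Gb. With the root (A) lowest for root position: A, C, Eb, Gb.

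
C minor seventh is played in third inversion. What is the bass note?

In third inversion the seventh is lowest. For C minor seventh (C–Eb–G–Bb) that is Bb.

Bb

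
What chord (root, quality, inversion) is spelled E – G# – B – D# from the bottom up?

E major seventh, root position

The distinct note names are E, G#, B, D#. Stacked in thirds they read E–G#–B–D#, which is a major seventh chord on E.
E is the root of E major seventh; root in the bass means root position (figured bass 7).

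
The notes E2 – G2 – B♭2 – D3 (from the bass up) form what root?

Reordering E, G, Bb, D into stacked thirds gives E–G–Bb–D; the bottom of that stack, E, is the root.

E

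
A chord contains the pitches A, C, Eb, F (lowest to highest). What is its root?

F

A, C, Eb, F are the tones of an F dominant seventh chord (F–A–C–Eb), making F the root.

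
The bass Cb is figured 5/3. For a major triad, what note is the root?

Cb

The figures 5/3 mean the root of the chord is in the bass. If Cb is the root of a major triad, the root is Cb (chord tones Cb–Eb–Gb).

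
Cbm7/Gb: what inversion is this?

Cbm7/Gb means Cb minor seventh with Gb in the bass. Gb is the fifth of Cb minor seventh (Cb–Ebb–Gb–Bbb), so this is second inversion.

second inversion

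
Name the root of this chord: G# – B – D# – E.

E

G#, B, D#, E are the tones of an E major seventh chord (E–G#–B–D#), making E the root.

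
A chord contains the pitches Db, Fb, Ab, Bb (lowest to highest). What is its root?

Bb

Reordering Db, Fb, Ab, Bb into stacked thirds gives Bb–Db–Fb–Ab; the bottom of that stack, Bb, is the root.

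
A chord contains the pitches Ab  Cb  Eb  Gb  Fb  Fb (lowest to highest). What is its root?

The distinct letter names are Ab, Cb, Eb, Gb, Fb. Arranged as a stack of thirds they read Fb–Ab–Cb–Eb–Gb, so Fb is the root (an Fb major ninth chord).

Fb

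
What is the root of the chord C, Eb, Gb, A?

C, Eb, Gb, A are the tones of an A diminished seventh chord (A–C–Eb–Gb), making A the root.

A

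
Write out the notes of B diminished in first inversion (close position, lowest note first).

The chord tones are B–D–F. With the third (D) lowest for first inversion: D, F, B.

D, F, B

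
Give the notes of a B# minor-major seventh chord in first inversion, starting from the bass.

Spelling B# minor-major seventh: B#–D#–F##–A##. In first inversion the third is bass, giving D#, F##, A##, B# from the bottom.

D#, F##, A##, B#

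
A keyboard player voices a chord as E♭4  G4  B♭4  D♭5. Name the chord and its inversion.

Eb dominant seventh, root position

Reducing to letter names: Eb, G, Bb, Db. These stack in thirds as Eb–G–Bb–Db — an Eb dominant seventh chord.
The lowest note is Eb, the root of the chord, so this is root position (figured bass 7).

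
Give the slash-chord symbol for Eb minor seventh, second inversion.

Ebm7/Bb

Second inversion of Eb minor seventh has the fifth (Bb) in the bass. As a slash chord: Ebm7/Bb.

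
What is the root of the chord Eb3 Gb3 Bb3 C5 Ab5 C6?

Reordering Eb, Gb, Bb, C, Ab into stacked thirds gives Ab–C–Eb–Gb–Bb; the bottom of that stack, Ab, is the root.

Ab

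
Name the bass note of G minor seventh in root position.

G

In root position the root is lowest. For G minor seventh (G–Bb–D–F) that is G.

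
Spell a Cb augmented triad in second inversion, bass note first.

G, Cb, Eb

Cb augmented is Cb–Eb–G. Second inversion puts the fifth (G) in the bass, with the remaining tones above: G, Cb, Eb.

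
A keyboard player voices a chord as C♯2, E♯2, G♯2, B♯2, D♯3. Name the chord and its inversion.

The pitch classes C#, E#, G#, B#, D# arrange in thirds as C#–E#–G#–B#–D#: a C# major ninth chord.
The lowest note is C#, the root of the chord, so this is root position.

C# major ninth, root position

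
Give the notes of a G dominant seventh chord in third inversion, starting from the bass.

Spelling G dominant seventh: G–B–D–F. In third inversion the seventh is bass, giving F, G, B, D from the bottom.

F, G, B, D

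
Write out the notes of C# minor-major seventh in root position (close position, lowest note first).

C#, E, G#, B#

Spelling C# minor-major seventh: C#–E–G#–B#. In root position the root is bass, giving C#, E, G#, B# from the bottom.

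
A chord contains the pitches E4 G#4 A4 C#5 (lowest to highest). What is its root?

A

E, G#, A, C# are the tones of an A major seventh chord (A–C#–E–G#), making A the root.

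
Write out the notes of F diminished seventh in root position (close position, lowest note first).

The chord tones are F–Ab–Cb–Ebb. With the root (F) lowest for root position: F, Ab, Cb, Ebb.

F, Ab, Cb, Ebb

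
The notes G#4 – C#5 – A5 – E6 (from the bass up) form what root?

A

The distinct letter names are G#, C#, A, E. Arranged as a stack of thirds they read A–C#–E–G#, so A is the root (an A major seventh chord).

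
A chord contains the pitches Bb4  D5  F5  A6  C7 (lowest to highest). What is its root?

Bb

Reordering Bb, D, F, A, C into stacked thirds gives Bb–D–F–A–C; the bottom of that stack, Bb, is the root.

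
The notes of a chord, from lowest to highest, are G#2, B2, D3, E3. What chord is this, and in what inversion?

Reducing to letter names: G#, B, D, E. These stack in thirds as E–G#–B–D — an E dominant seventh chord.
The lowest note is G#, the third of the chord, so this is first inversion (figured bass 6/5).

E dominant seventh, first inversion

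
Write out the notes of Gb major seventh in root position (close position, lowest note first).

Spelling Gb major seventh: Gb–Bb–Db–F. In root position the root is bass, giving Gb, Bb, Db, F from the bottom.

Gb, Bb, Db, F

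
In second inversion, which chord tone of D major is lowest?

A

In second inversion the fifth is lowest. For D major (D–F#–A) that is A.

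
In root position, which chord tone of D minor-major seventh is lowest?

D

In root position the root is lowest. For D minor-major seventh (D–F–A–C#) that is D.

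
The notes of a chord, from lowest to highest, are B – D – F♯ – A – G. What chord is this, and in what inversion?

The distinct note names are B, D, F#, A, G. Stacked in thirds they read G–B–D–F#–A, which is a major ninth chord on G.
B is the third of G major ninth; third in the bass means first inversion.

G major ninth, first inversion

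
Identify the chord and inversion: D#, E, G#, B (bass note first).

Reducing to letter names: D#, E, G#, B. These stack in thirds as E–G#–B–D# — an E major seventh chord.
With the seventh (D#) in the bass, the chord is in third inversion (figured bass 4/2).

E major seventh, third inversion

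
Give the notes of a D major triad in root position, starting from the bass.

D, F#, A

The chord tones are D–F#–A. With the root (D) lowest for root position: D, F#, A.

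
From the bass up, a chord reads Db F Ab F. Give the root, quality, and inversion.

Db major, root position

Reducing to letter names: Db, F, Ab. These stack in thirds as Db–F–Ab — a Db major triad.
Db is the root of Db major; root in the bass means root position (figured bass 5/3).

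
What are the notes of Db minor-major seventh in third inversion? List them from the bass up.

Spelling Db minor-major seventh: Db–Fb–Ab–C. In third inversion the seventh is bass, giving C, Db, Fb, Ab from the bottom.

C, Db, Fb, Ab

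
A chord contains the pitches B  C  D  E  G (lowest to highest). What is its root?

C

B, C, D, E, G are the tones of a C major ninth chord (C–E–G–B–D), making C the root.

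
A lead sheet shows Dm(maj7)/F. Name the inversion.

first inversion

Dm(maj7)/F means D minor-major seventh with F in the bass. F is the third of D minor-major seventh (D–F–A–C#), so this is first inversion.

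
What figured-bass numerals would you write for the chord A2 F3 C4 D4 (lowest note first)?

The notes A, F, C, D stack in thirds as D–F–A–C — a D minor seventh chord. The bass A is the fifth, so this is second inversion: figured 4/3.

4/3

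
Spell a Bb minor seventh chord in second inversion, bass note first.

F, Ab, Bb, Db

Spelling Bb minor seventh: Bb–Db–F–Ab. In second inversion the fifth is bass, giving F, Ab, Bb, Db from the bottom.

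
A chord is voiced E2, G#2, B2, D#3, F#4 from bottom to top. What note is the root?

E

E, G#, B, D#, F# are the tones of an E major ninth chord (E–G#–B–D#–F#), making E the root.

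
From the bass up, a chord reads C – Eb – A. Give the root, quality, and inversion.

A diminished, first inversion

The pitch classes C, Eb, A arrange in thirds as A–C–Eb: an A diminished triad.
With the third (C) in the bass, the chord is in first inversion (figured bass 6).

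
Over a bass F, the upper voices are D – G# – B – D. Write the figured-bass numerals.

The notes F, D, G#, B stack in thirds as G#–B–D–F — a G# diminished seventh chord. The bass F is the seventh, so this is third inversion: figured 4/2.

4/2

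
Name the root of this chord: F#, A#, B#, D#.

Reordering F#, A#, B#, D# into stacked thirds gives B#–D#–F#–A#; the bottom of that stack, B#, is the root.

B#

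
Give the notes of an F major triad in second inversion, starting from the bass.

The chord tones are F–A–C. With the fifth (C) lowest for second inversion: C, F, A.

C, F, A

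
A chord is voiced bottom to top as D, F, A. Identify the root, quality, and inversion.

D minor, root position

The pitch classes D, F, A arrange in thirds as D–F–A: a D minor triad.
The lowest note is D, the root of the chord, so this is root position (figured bass 5/3).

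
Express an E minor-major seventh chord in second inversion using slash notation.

Em(maj7)/B

Second inversion of E minor-major seventh has the fifth (B) in the bass. As a slash chord: Em(maj7)/B.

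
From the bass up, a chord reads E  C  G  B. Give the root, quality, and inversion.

C major seventh, first inversion

The distinct note names are E, C, G, B. Stacked in thirds they read C–E–G–B, which is a major seventh chord on C.
The lowest note is E, the third of the chord, so this is first inversion (figured bass 6/5).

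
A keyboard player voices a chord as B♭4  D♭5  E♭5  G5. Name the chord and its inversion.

Eb dominant seventh, second inversion

Reducing to letter names: Bb, Db, Eb, G. These stack in thirds as Eb–G–Bb–Db — an Eb dominant seventh chord.
With the fifth (Bb) in the bass, the chord is in second inversion (figured bass 4/3).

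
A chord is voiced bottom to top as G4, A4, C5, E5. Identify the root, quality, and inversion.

A minor seventh, third inversion

The pitch classes G, A, C, E arrange in thirds as A–C–E–G: an A minor seventh chord.
G is the seventh of A minor seventh; seventh in the bass means third inversion (figured bass 4/2).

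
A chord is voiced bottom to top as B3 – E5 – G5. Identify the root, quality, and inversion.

E minor, second inversion

The distinct note names are B, E, G. Stacked in thirds they read E–G–B, which is a minor triad on E.
B is the fifth of E minor; fifth in the bass means second inversion (figured bass 6/4).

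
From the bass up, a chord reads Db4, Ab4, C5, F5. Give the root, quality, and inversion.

Reducing to letter names: Db, Ab, C, F. These stack in thirds as Db–F–Ab–C — a Db major seventh chord.
The lowest note is Db, the root of the chord, so this is root position (figured bass 7).

Db major seventh, root position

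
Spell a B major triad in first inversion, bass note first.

D#, F#, B

Spelling B major: B–D#–F#. In first inversion the third is bass, giving D#, F#, B from the bottom.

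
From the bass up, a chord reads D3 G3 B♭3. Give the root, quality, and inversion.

The pitch classes D, G, Bb arrange in thirds as G–Bb–D: a G minor triad.
D is the fifth of G minor; fifth in the bass means second inversion (figured bass 6/4).

G minor, second inversion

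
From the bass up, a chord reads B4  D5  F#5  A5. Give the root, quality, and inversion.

B minor seventh, root position

The pitch classes B, D, F#, A arrange in thirds as B–D–F#–A: a B minor seventh chord.
With the root (B) in the bass, the chord is in root position (figured bass 7).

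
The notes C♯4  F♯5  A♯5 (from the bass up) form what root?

Reordering C#, F#, A# into stacked thirds gives F#–A#–C#; the bottom of that stack, F#, is the root.

F#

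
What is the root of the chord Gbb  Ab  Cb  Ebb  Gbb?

The distinct letter names are Gbb, Ab, Cb, Ebb. Arranged as a stack of thirds they read Ab–Cb–Ebb–Gbb, so Ab is the root (an Ab diminished seventh chord).

Ab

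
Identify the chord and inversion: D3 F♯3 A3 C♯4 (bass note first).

D major seventh, root position

Reducing to letter names: D, F#, A, C#. These stack in thirds as D–F#–A–C# — a D major seventh chord.
The lowest note is D, the root of the chord, so this is root position (figured bass 7).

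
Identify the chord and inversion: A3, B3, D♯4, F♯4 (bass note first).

B dominant seventh, third inversion

The pitch classes A, B, D#, F# arrange in thirds as B–D#–F#–A: a B dominant seventh chord.
A is the seventh of B dominant seventh; seventh in the bass means third inversion (figured bass 4/2).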